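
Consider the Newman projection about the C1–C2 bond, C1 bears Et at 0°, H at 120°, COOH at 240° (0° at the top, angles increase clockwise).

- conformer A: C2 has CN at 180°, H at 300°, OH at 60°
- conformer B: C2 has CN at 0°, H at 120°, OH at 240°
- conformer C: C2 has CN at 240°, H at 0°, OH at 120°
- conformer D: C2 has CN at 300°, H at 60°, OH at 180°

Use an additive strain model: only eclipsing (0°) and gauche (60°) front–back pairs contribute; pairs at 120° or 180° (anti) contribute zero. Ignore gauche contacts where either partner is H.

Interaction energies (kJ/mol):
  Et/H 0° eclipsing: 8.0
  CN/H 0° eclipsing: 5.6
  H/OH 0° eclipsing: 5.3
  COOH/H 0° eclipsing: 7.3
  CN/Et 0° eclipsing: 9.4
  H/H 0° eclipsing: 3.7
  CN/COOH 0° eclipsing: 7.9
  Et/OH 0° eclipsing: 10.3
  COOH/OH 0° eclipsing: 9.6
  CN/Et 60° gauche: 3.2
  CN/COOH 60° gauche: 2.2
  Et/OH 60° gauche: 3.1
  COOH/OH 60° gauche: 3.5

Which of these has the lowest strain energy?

A (staggered): Et(0°)/OH(60°) gauche 3.1; COOH(240°)/CN(180°) gauche 2.2 → 5.3 kJ/mol.
B (eclipsed): Et(0°)/CN(0°) eclipsed 9.4; H(120°)/H(120°) eclipsed 3.7; COOH(240°)/OH(240°) eclipsed 9.6 → 22.7 kJ/mol.
C (eclipsed): Et(0°)/H(0°) eclipsed 8.0; H(120°)/OH(120°) eclipsed 5.3; COOH(240°)/CN(240°) eclipsed 7.9 → 21.2 kJ/mol.
D (staggered): Et(0°)/CN(300°) gauche 3.2; COOH(240°)/CN(300°) gauche 2.2; COOH(240°)/OH(180°) gauche 3.5 → 8.9 kJ/mol.
A has the lowest total (5.3 kJ/mol).

A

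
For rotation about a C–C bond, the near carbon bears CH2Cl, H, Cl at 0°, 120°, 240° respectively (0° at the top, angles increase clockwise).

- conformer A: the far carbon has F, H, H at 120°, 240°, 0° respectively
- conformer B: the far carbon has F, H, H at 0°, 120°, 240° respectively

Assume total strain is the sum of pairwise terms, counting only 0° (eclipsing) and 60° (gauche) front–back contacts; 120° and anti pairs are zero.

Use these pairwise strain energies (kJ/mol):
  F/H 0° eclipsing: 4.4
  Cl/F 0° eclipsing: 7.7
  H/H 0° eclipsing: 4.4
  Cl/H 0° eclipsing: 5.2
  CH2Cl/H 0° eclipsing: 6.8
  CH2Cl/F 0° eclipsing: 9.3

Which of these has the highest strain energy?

A is eclipsed. CH2Cl at 0° is eclipsed with H at 0° (6.8); H at 120° is eclipsed with F at 120° (4.4); Cl at 240° is eclipsed with H at 240° (5.2). Total 16.4 kJ/mol.
B is eclipsed. CH2Cl at 0° is eclipsed with F at 0° (9.3); H at 120° is eclipsed with H at 120° (4.4); Cl at 240° is eclipsed with H at 240° (5.2). Total 18.9 kJ/mol.
B has the highest total (18.9 kJ/mol).

B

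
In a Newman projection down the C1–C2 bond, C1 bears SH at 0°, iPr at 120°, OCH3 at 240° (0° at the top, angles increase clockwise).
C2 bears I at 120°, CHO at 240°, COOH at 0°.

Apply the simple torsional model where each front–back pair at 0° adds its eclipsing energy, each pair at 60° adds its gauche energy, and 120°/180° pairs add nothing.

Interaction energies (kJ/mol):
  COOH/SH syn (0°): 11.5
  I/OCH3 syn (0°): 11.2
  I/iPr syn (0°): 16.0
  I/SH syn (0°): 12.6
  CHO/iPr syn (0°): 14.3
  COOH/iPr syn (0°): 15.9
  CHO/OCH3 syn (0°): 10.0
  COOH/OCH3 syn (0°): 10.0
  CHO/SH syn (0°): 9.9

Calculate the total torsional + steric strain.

This conformer (eclipsed): SH–COOH eclipsed, iPr–I eclipsed, OCH3–CHO eclipsed; 11.5 + 16.0 + 10.0 = 37.5 kJ/mol.

37.5 kJ/mol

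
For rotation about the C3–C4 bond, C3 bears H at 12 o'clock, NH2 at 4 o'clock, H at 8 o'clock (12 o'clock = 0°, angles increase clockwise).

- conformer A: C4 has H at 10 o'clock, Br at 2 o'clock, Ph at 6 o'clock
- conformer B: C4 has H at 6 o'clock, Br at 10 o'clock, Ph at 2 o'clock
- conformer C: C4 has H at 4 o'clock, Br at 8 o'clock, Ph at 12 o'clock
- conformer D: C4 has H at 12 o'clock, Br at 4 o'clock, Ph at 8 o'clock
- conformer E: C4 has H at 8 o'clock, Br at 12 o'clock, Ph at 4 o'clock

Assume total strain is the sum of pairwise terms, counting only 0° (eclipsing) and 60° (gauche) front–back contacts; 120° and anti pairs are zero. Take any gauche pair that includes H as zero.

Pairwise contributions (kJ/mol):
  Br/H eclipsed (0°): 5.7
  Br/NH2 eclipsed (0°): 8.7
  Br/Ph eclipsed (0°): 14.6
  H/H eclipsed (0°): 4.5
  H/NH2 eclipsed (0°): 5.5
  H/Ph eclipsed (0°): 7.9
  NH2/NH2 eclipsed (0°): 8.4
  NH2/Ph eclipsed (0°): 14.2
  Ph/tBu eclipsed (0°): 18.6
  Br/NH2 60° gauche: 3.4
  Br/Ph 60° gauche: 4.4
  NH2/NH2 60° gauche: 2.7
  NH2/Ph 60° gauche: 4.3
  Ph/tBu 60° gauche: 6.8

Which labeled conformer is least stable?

E

A (staggered): NH2–Br gauche, NH2–Ph gauche; 3.4 + 4.3 = 7.7 kJ/mol.
B (staggered): NH2–Ph gauche; 4.3 = 4.3 kJ/mol.
C (eclipsed): H–Ph eclipsed, NH2–H eclipsed, H–Br eclipsed; 7.9 + 5.5 + 5.7 = 19.1 kJ/mol.
D (eclipsed): H–H eclipsed, NH2–Br eclipsed, H–Ph eclipsed; 4.5 + 8.7 + 7.9 = 21.1 kJ/mol.
E (eclipsed): H–Br eclipsed, NH2–Ph eclipsed, H–H eclipsed; 5.7 + 14.2 + 4.5 = 24.4 kJ/mol.
E has the highest total (24.4 kJ/mol).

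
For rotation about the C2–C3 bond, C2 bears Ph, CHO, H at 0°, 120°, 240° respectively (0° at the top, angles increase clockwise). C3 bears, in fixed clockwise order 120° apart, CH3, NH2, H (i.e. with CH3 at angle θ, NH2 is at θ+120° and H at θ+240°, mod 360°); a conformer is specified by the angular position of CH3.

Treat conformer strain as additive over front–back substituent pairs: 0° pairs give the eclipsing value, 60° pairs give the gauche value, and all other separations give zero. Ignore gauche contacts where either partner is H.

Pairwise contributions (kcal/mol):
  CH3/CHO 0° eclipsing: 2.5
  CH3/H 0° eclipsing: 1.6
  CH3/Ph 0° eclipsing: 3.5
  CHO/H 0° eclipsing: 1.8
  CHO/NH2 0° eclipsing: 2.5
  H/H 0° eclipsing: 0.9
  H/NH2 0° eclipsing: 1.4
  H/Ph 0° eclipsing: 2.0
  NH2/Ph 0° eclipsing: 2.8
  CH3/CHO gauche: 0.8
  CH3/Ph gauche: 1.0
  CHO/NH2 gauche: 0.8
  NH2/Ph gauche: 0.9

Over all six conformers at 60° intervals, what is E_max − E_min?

CH3 at 0° (eclipsed): Ph(0°)/CH3(0°) eclipsed 3.5; CHO(120°)/NH2(120°) eclipsed 2.5; H(240°)/H(240°) eclipsed 0.9 → 6.9 kcal/mol.
CH3 at 60° (staggered): Ph(0°)/CH3(60°) gauche 1.0; CHO(120°)/CH3(60°) gauche 0.8; CHO(120°)/NH2(180°) gauche 0.8 → 2.6 kcal/mol.
CH3 at 120° (eclipsed): Ph(0°)/H(0°) eclipsed 2.0; CHO(120°)/CH3(120°) eclipsed 2.5; H(240°)/NH2(240°) eclipsed 1.4 → 5.9 kcal/mol.
CH3 at 180° (staggered): Ph(0°)/NH2(300°) gauche 0.9; CHO(120°)/CH3(180°) gauche 0.8 → 1.7 kcal/mol.
CH3 at 240° (eclipsed): Ph(0°)/NH2(0°) eclipsed 2.8; CHO(120°)/H(120°) eclipsed 1.8; H(240°)/CH3(240°) eclipsed 1.6 → 6.2 kcal/mol.
CH3 at 300° (staggered): Ph(0°)/CH3(300°) gauche 1.0; Ph(0°)/NH2(60°) gauche 0.9; CHO(120°)/NH2(60°) gauche 0.8 → 2.7 kcal/mol.
Max at 0° (6.9 kcal/mol), min at 180° (1.7 kcal/mol); barrier = 5.2 kcal/mol.

5.2 kcal/mol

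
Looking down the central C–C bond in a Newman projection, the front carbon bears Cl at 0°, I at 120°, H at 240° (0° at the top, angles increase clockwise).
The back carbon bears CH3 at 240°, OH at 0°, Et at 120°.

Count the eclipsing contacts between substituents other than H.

Non-H eclipsing pairs: Cl(0°)/OH(0°); I(120°)/Et(120°) — 2 interactions.

2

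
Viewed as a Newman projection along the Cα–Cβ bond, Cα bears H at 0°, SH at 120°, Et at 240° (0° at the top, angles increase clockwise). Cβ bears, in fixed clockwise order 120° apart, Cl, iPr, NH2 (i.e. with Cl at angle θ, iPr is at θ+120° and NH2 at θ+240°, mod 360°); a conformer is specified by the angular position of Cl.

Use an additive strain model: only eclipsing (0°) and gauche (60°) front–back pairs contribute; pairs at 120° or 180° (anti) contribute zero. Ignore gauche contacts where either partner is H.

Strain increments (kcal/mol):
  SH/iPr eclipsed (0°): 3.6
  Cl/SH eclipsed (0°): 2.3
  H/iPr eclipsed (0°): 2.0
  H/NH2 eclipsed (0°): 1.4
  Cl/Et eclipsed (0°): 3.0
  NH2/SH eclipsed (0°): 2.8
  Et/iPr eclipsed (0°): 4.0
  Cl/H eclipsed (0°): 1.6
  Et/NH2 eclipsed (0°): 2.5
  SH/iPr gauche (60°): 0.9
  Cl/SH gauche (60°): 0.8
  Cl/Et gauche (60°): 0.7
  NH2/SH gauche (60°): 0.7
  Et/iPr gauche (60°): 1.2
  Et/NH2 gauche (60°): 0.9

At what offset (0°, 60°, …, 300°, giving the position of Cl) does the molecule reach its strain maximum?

Cl at 0° is eclipsed. H at 0° is eclipsed with Cl at 0° (1.6); SH at 120° is eclipsed with iPr at 120° (3.6); Et at 240° is eclipsed with NH2 at 240° (2.5). Total 7.7 kcal/mol.
Cl at 60° is staggered. SH at 120° is gauche with Cl at 60° (0.8); SH at 120° is gauche with iPr at 180° (0.9); Et at 240° is gauche with iPr at 180° (1.2); Et at 240° is gauche with NH2 at 300° (0.9). Total 3.8 kcal/mol.
Cl at 120° is eclipsed. H at 0° is eclipsed with NH2 at 0° (1.4); SH at 120° is eclipsed with Cl at 120° (2.3); Et at 240° is eclipsed with iPr at 240° (4.0). Total 7.7 kcal/mol.
Cl at 180° is staggered. SH at 120° is gauche with Cl at 180° (0.8); SH at 120° is gauche with NH2 at 60° (0.7); Et at 240° is gauche with Cl at 180° (0.7); Et at 240° is gauche with iPr at 300° (1.2). Total 3.4 kcal/mol.
Cl at 240° is eclipsed. H at 0° is eclipsed with iPr at 0° (2.0); SH at 120° is eclipsed with NH2 at 120° (2.8); Et at 240° is eclipsed with Cl at 240° (3.0). Total 7.8 kcal/mol.
Cl at 300° is staggered. SH at 120° is gauche with iPr at 60° (0.9); SH at 120° is gauche with NH2 at 180° (0.7); Et at 240° is gauche with Cl at 300° (0.7); Et at 240° is gauche with NH2 at 180° (0.9). Total 3.2 kcal/mol.
The maximum (7.8 kcal/mol) occurs with Cl at 240°.

240°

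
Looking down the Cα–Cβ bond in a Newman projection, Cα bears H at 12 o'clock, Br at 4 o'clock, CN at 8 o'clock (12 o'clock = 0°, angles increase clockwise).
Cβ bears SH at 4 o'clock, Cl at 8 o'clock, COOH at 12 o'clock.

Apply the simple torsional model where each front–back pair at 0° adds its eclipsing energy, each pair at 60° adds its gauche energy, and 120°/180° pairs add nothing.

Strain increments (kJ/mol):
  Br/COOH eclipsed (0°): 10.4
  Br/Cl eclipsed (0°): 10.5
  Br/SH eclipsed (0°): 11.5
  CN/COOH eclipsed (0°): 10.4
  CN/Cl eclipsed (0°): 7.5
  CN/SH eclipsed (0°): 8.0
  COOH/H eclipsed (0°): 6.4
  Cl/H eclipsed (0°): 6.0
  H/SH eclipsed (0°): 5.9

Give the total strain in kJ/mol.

25.4 kJ/mol

This conformer (eclipsed): H(0°)/COOH(0°) eclipsed 6.4; Br(120°)/SH(120°) eclipsed 11.5; CN(240°)/Cl(240°) eclipsed 7.5 → 25.4 kJ/mol.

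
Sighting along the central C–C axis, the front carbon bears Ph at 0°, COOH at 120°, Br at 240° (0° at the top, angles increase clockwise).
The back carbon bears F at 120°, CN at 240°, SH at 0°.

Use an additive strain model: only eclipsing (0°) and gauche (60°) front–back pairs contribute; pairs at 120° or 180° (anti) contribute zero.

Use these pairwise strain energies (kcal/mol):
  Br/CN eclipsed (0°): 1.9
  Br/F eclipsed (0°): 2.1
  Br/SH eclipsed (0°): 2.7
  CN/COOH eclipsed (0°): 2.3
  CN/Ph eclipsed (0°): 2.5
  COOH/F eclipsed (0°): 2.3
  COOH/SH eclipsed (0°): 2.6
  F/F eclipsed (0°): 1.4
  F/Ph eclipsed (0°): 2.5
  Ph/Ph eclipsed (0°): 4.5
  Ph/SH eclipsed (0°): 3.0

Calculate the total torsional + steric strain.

This conformer (eclipsed): Ph–SH eclipsed, COOH–F eclipsed, Br–CN eclipsed; 3.0 + 2.3 + 1.9 = 7.2 kcal/mol.

7.2 kcal/mol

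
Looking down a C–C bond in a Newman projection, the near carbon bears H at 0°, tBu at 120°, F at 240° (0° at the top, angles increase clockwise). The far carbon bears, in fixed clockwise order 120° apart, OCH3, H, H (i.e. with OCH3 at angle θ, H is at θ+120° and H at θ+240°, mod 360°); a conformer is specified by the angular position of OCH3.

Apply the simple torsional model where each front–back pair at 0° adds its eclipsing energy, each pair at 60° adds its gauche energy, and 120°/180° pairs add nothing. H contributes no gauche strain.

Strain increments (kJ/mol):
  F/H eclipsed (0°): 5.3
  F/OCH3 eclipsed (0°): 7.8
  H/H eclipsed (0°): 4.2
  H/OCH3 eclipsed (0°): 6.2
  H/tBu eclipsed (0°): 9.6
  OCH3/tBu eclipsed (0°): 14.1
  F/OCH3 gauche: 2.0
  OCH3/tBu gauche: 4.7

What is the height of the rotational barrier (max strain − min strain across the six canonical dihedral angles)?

21.6 kJ/mol

OCH3 at 0° is eclipsed. H at 0° is eclipsed with OCH3 at 0° (6.2); tBu at 120° is eclipsed with H at 120° (9.6); F at 240° is eclipsed with H at 240° (5.3). Total 21.1 kJ/mol.
OCH3 at 60° is staggered. tBu at 120° is gauche with OCH3 at 60° (4.7). Total 4.7 kJ/mol.
OCH3 at 120° is eclipsed. H at 0° is eclipsed with H at 0° (4.2); tBu at 120° is eclipsed with OCH3 at 120° (14.1); F at 240° is eclipsed with H at 240° (5.3). Total 23.6 kJ/mol.
OCH3 at 180° is staggered. tBu at 120° is gauche with OCH3 at 180° (4.7); F at 240° is gauche with OCH3 at 180° (2.0). Total 6.7 kJ/mol.
OCH3 at 240° is eclipsed. H at 0° is eclipsed with H at 0° (4.2); tBu at 120° is eclipsed with H at 120° (9.6); F at 240° is eclipsed with OCH3 at 240° (7.8). Total 21.6 kJ/mol.
OCH3 at 300° is staggered. F at 240° is gauche with OCH3 at 300° (2.0). Total 2.0 kJ/mol.
Max at 120° (23.6 kJ/mol), min at 300° (2.0 kJ/mol); barrier = 21.6 kJ/mol.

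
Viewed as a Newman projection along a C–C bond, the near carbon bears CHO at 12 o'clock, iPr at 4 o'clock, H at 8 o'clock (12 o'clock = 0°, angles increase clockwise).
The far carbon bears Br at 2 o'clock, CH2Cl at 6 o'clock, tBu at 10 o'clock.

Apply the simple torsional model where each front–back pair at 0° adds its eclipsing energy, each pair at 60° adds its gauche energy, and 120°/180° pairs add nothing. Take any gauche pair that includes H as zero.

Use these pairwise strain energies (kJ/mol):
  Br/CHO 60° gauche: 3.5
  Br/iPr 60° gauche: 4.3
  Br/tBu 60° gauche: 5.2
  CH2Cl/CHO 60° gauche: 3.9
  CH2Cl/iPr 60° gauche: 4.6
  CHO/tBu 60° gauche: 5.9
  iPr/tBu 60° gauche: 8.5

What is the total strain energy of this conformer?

18.3 kJ/mol

This conformer (staggered): CHO–Br gauche, CHO–tBu gauche, iPr–Br gauche, iPr–CH2Cl gauche; 3.5 + 5.9 + 4.3 + 4.6 = 18.3 kJ/mol.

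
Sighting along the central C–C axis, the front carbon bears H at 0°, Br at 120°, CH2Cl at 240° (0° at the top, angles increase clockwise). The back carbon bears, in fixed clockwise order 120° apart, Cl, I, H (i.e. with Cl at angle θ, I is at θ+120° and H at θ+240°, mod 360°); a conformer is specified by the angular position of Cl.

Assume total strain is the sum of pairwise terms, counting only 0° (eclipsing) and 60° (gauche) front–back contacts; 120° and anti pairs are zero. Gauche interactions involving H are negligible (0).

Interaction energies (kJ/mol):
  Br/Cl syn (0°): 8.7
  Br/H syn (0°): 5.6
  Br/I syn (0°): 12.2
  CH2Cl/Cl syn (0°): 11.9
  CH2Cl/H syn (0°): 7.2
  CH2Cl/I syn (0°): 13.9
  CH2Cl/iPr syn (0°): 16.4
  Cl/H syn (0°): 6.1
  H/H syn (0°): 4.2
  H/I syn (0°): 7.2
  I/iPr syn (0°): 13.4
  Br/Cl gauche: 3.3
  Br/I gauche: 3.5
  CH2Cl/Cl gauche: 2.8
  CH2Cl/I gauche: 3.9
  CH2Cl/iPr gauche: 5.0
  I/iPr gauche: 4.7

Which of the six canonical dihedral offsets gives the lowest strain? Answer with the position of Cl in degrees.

Cl at 0° (eclipsed): H(0°)/Cl(0°) eclipsed 6.1; Br(120°)/I(120°) eclipsed 12.2; CH2Cl(240°)/H(240°) eclipsed 7.2 → 25.5 kJ/mol.
Cl at 60° (staggered): Br(120°)/Cl(60°) gauche 3.3; Br(120°)/I(180°) gauche 3.5; CH2Cl(240°)/I(180°) gauche 3.9 → 10.7 kJ/mol.
Cl at 120° (eclipsed): H(0°)/H(0°) eclipsed 4.2; Br(120°)/Cl(120°) eclipsed 8.7; CH2Cl(240°)/I(240°) eclipsed 13.9 → 26.8 kJ/mol.
Cl at 180° (staggered): Br(120°)/Cl(180°) gauche 3.3; CH2Cl(240°)/Cl(180°) gauche 2.8; CH2Cl(240°)/I(300°) gauche 3.9 → 10.0 kJ/mol.
Cl at 240° (eclipsed): H(0°)/I(0°) eclipsed 7.2; Br(120°)/H(120°) eclipsed 5.6; CH2Cl(240°)/Cl(240°) eclipsed 11.9 → 24.7 kJ/mol.
Cl at 300° (staggered): Br(120°)/I(60°) gauche 3.5; CH2Cl(240°)/Cl(300°) gauche 2.8 → 6.3 kJ/mol.
The minimum (6.3 kJ/mol) occurs with Cl at 300°.

300°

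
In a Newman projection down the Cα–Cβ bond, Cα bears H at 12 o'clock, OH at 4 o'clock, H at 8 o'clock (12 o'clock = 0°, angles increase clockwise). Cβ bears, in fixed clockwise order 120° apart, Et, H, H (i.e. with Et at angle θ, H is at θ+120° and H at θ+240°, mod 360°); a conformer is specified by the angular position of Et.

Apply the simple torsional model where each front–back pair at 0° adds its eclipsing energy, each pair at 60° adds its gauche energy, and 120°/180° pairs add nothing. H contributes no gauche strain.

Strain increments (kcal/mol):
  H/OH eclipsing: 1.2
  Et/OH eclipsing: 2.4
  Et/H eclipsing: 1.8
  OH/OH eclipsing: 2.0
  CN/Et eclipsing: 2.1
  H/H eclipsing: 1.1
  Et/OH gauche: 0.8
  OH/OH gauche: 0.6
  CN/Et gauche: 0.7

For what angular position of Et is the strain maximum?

120°

Et at 0° is eclipsed. H at 0° is eclipsed with Et at 0° (1.8); OH at 120° is eclipsed with H at 120° (1.2); H at 240° is eclipsed with H at 240° (1.1). Total 4.1 kcal/mol.
Et at 60° is staggered. OH at 120° is gauche with Et at 60° (0.8). Total 0.8 kcal/mol.
Et at 120° is eclipsed. H at 0° is eclipsed with H at 0° (1.1); OH at 120° is eclipsed with Et at 120° (2.4); H at 240° is eclipsed with H at 240° (1.1). Total 4.6 kcal/mol.
Et at 180° is staggered. OH at 120° is gauche with Et at 180° (0.8). Total 0.8 kcal/mol.
Et at 240° is eclipsed. H at 0° is eclipsed with H at 0° (1.1); OH at 120° is eclipsed with H at 120° (1.2); H at 240° is eclipsed with Et at 240° (1.8). Total 4.1 kcal/mol.
Et at 300° (staggered): no non-H gauche contacts → 0.0 kcal/mol.
The maximum (4.6 kcal/mol) occurs with Et at 120°.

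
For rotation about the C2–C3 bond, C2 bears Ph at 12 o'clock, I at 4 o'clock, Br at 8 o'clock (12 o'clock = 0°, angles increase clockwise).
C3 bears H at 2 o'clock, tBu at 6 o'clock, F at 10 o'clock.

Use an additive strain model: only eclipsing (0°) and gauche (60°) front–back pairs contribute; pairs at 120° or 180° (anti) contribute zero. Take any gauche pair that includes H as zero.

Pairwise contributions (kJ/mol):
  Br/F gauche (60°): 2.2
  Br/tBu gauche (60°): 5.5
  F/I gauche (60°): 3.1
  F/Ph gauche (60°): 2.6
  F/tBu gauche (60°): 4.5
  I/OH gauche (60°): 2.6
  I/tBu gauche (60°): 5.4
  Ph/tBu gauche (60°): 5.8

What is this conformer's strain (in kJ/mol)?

This conformer (staggered): Ph(0°)/F(300°) gauche 2.6; I(120°)/tBu(180°) gauche 5.4; Br(240°)/tBu(180°) gauche 5.5; Br(240°)/F(300°) gauche 2.2 → 15.7 kJ/mol.

15.7 kJ/mol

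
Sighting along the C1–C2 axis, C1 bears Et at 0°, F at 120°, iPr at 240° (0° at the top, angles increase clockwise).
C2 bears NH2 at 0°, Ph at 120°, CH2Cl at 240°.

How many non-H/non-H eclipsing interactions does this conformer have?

Non-H eclipsing pairs: Et(0°)/NH2(0°); F(120°)/Ph(120°); iPr(240°)/CH2Cl(240°) — 3 interactions.

3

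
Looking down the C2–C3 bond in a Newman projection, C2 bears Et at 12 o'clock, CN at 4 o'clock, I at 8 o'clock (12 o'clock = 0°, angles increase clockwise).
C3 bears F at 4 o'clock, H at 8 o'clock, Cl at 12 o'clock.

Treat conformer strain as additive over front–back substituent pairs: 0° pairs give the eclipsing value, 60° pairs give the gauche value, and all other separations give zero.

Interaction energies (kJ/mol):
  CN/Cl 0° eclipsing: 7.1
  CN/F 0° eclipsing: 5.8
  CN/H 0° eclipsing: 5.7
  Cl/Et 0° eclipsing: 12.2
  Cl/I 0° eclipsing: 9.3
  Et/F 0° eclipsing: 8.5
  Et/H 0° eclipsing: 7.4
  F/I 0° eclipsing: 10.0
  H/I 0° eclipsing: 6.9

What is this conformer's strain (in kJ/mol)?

24.9 kJ/mol

This conformer (eclipsed): Et(0°)/Cl(0°) eclipsed 12.2; CN(120°)/F(120°) eclipsed 5.8; I(240°)/H(240°) eclipsed 6.9 → 24.9 kJ/mol.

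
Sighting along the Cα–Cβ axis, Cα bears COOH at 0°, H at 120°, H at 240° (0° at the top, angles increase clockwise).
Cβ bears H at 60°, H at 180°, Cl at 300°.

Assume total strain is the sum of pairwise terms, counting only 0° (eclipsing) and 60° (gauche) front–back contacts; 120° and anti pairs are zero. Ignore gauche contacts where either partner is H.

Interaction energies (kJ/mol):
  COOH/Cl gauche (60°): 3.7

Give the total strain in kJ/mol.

This conformer (staggered): COOH–Cl gauche; 3.7 = 3.7 kJ/mol.

3.7 kJ/mol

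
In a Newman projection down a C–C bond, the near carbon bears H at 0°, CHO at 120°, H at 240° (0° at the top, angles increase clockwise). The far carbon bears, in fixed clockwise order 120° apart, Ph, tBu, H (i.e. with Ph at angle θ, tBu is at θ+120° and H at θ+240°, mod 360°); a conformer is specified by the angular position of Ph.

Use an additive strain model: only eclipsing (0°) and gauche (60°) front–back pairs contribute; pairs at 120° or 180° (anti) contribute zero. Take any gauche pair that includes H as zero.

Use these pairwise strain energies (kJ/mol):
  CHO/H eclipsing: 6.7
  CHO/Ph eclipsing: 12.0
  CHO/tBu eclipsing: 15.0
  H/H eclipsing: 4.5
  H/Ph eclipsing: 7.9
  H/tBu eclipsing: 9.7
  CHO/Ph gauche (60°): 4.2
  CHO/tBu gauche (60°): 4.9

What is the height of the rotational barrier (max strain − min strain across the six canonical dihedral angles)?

23.2 kJ/mol

Ph at 0° (eclipsed): H–Ph eclipsed, CHO–tBu eclipsed, H–H eclipsed; 7.9 + 15.0 + 4.5 = 27.4 kJ/mol.
Ph at 60° (staggered): CHO–Ph gauche, CHO–tBu gauche; 4.2 + 4.9 = 9.1 kJ/mol.
Ph at 120° (eclipsed): H–H eclipsed, CHO–Ph eclipsed, H–tBu eclipsed; 4.5 + 12.0 + 9.7 = 26.2 kJ/mol.
Ph at 180° (staggered): CHO–Ph gauche; 4.2 = 4.2 kJ/mol.
Ph at 240° (eclipsed): H–tBu eclipsed, CHO–H eclipsed, H–Ph eclipsed; 9.7 + 6.7 + 7.9 = 24.3 kJ/mol.
Ph at 300° (staggered): CHO–tBu gauche; 4.9 = 4.9 kJ/mol.
Max at 0° (27.4 kJ/mol), min at 180° (4.2 kJ/mol); barrier = 23.2 kJ/mol.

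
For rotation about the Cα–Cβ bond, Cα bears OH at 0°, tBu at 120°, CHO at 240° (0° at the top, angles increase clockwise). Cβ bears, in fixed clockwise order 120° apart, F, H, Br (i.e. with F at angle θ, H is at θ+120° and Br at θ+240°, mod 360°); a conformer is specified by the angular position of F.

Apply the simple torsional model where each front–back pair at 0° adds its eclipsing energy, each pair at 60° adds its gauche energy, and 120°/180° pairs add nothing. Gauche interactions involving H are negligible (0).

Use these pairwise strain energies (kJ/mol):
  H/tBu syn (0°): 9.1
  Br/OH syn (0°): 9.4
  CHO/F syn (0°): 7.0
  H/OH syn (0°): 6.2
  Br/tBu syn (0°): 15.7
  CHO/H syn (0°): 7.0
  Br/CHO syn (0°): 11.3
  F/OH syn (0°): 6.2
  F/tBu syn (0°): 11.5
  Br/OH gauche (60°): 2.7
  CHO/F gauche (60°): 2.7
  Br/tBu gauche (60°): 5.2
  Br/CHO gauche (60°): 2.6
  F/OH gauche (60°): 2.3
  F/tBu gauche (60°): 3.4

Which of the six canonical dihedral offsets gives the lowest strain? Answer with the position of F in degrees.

F at 0° is eclipsed. OH at 0° is eclipsed with F at 0° (6.2); tBu at 120° is eclipsed with H at 120° (9.1); CHO at 240° is eclipsed with Br at 240° (11.3). Total 26.6 kJ/mol.
F at 60° is staggered. OH at 0° is gauche with F at 60° (2.3); OH at 0° is gauche with Br at 300° (2.7); tBu at 120° is gauche with F at 60° (3.4); CHO at 240° is gauche with Br at 300° (2.6). Total 11.0 kJ/mol.
F at 120° is eclipsed. OH at 0° is eclipsed with Br at 0° (9.4); tBu at 120° is eclipsed with F at 120° (11.5); CHO at 240° is eclipsed with H at 240° (7.0). Total 27.9 kJ/mol.
F at 180° is staggered. OH at 0° is gauche with Br at 60° (2.7); tBu at 120° is gauche with F at 180° (3.4); tBu at 120° is gauche with Br at 60° (5.2); CHO at 240° is gauche with F at 180° (2.7). Total 14.0 kJ/mol.
F at 240° is eclipsed. OH at 0° is eclipsed with H at 0° (6.2); tBu at 120° is eclipsed with Br at 120° (15.7); CHO at 240° is eclipsed with F at 240° (7.0). Total 28.9 kJ/mol.
F at 300° is staggered. OH at 0° is gauche with F at 300° (2.3); tBu at 120° is gauche with Br at 180° (5.2); CHO at 240° is gauche with F at 300° (2.7); CHO at 240° is gauche with Br at 180° (2.6). Total 12.8 kJ/mol.
The minimum (11.0 kJ/mol) occurs with F at 60°.

60°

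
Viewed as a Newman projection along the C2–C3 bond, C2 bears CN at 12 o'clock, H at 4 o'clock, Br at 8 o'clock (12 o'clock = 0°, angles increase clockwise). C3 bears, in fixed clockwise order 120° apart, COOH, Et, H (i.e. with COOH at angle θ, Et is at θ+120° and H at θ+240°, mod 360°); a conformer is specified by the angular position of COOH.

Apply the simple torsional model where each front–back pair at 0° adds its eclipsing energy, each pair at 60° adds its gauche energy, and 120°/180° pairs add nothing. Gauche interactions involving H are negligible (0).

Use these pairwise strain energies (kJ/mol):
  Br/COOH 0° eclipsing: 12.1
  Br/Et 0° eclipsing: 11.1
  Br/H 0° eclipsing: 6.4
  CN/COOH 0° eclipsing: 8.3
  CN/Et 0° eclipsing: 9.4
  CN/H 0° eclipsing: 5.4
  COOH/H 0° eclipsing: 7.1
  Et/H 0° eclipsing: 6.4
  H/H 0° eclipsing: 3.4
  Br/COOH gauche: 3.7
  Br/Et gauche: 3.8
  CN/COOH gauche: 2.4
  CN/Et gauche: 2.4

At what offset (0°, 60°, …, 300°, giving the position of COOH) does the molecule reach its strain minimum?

COOH at 0° (eclipsed): CN(0°)/COOH(0°) eclipsed 8.3; H(120°)/Et(120°) eclipsed 6.4; Br(240°)/H(240°) eclipsed 6.4 → 21.1 kJ/mol.
COOH at 60° (staggered): CN(0°)/COOH(60°) gauche 2.4; Br(240°)/Et(180°) gauche 3.8 → 6.2 kJ/mol.
COOH at 120° (eclipsed): CN(0°)/H(0°) eclipsed 5.4; H(120°)/COOH(120°) eclipsed 7.1; Br(240°)/Et(240°) eclipsed 11.1 → 23.6 kJ/mol.
COOH at 180° (staggered): CN(0°)/Et(300°) gauche 2.4; Br(240°)/COOH(180°) gauche 3.7; Br(240°)/Et(300°) gauche 3.8 → 9.9 kJ/mol.
COOH at 240° (eclipsed): CN(0°)/Et(0°) eclipsed 9.4; H(120°)/H(120°) eclipsed 3.4; Br(240°)/COOH(240°) eclipsed 12.1 → 24.9 kJ/mol.
COOH at 300° (staggered): CN(0°)/COOH(300°) gauche 2.4; CN(0°)/Et(60°) gauche 2.4; Br(240°)/COOH(300°) gauche 3.7 → 8.5 kJ/mol.
The minimum (6.2 kJ/mol) occurs with COOH at 60°.

60°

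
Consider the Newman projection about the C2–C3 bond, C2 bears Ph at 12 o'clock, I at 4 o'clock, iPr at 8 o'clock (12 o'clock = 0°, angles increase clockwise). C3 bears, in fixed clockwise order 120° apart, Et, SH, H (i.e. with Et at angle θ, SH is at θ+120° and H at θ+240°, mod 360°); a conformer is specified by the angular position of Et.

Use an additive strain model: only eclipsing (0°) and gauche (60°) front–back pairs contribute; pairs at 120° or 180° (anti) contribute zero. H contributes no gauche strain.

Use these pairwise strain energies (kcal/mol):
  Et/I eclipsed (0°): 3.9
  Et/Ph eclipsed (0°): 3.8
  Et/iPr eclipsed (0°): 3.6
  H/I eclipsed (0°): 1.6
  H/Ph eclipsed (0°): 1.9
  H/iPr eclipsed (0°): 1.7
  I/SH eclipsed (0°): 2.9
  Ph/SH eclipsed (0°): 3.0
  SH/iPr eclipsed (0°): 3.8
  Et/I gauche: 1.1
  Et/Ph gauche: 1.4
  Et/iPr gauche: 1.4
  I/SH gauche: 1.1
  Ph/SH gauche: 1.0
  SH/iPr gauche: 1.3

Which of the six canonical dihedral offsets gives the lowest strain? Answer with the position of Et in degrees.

Et at 0° (eclipsed): Ph–Et eclipsed, I–SH eclipsed, iPr–H eclipsed; 3.8 + 2.9 + 1.7 = 8.4 kcal/mol.
Et at 60° (staggered): Ph–Et gauche, I–Et gauche, I–SH gauche, iPr–SH gauche; 1.4 + 1.1 + 1.1 + 1.3 = 4.9 kcal/mol.
Et at 120° (eclipsed): Ph–H eclipsed, I–Et eclipsed, iPr–SH eclipsed; 1.9 + 3.9 + 3.8 = 9.6 kcal/mol.
Et at 180° (staggered): Ph–SH gauche, I–Et gauche, iPr–Et gauche, iPr–SH gauche; 1.0 + 1.1 + 1.4 + 1.3 = 4.8 kcal/mol.
Et at 240° (eclipsed): Ph–SH eclipsed, I–H eclipsed, iPr–Et eclipsed; 3.0 + 1.6 + 3.6 = 8.2 kcal/mol.
Et at 300° (staggered): Ph–Et gauche, Ph–SH gauche, I–SH gauche, iPr–Et gauche; 1.4 + 1.0 + 1.1 + 1.4 = 4.9 kcal/mol.
The minimum (4.8 kcal/mol) occurs with Et at 180°.

180°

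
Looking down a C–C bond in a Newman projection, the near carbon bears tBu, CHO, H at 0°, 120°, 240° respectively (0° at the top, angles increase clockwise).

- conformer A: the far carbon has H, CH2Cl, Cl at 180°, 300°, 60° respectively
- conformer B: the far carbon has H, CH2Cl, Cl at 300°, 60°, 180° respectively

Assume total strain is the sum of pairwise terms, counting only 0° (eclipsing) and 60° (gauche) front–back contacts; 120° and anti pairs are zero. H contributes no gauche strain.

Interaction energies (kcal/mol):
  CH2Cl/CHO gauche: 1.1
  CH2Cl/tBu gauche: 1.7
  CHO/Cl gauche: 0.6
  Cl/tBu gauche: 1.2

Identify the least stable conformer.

A

A (staggered): tBu(0°)/CH2Cl(300°) gauche 1.7; tBu(0°)/Cl(60°) gauche 1.2; CHO(120°)/Cl(60°) gauche 0.6 → 3.5 kcal/mol.
B (staggered): tBu(0°)/CH2Cl(60°) gauche 1.7; CHO(120°)/CH2Cl(60°) gauche 1.1; CHO(120°)/Cl(180°) gauche 0.6 → 3.4 kcal/mol.
A has the highest total (3.5 kcal/mol).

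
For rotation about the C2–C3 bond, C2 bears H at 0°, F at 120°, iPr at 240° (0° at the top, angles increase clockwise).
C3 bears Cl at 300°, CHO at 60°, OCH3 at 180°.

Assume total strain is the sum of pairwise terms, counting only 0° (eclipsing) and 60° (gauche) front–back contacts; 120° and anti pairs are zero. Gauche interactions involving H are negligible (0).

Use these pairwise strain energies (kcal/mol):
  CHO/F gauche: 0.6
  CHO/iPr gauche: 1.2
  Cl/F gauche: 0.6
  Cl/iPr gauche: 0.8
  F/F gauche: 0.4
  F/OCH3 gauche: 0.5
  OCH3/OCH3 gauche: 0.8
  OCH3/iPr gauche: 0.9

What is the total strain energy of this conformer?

This conformer (staggered): F(120°)/CHO(60°) gauche 0.6; F(120°)/OCH3(180°) gauche 0.5; iPr(240°)/Cl(300°) gauche 0.8; iPr(240°)/OCH3(180°) gauche 0.9 → 2.8 kcal/mol.

2.8 kcal/mol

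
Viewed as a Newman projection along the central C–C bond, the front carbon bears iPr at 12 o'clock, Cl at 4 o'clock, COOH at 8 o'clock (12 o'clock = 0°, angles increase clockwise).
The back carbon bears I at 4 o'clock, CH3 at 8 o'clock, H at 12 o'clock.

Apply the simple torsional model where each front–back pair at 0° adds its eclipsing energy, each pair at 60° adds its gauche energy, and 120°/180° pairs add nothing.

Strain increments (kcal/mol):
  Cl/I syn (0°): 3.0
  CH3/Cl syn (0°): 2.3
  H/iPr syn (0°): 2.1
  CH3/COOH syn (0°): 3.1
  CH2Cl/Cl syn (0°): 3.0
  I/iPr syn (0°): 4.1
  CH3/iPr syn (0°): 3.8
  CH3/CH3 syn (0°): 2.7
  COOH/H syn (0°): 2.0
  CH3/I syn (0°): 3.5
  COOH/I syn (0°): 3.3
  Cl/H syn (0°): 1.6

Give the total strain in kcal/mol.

8.2 kcal/mol

This conformer (eclipsed): iPr–H eclipsed, Cl–I eclipsed, COOH–CH3 eclipsed; 2.1 + 3.0 + 3.1 = 8.2 kcal/mol.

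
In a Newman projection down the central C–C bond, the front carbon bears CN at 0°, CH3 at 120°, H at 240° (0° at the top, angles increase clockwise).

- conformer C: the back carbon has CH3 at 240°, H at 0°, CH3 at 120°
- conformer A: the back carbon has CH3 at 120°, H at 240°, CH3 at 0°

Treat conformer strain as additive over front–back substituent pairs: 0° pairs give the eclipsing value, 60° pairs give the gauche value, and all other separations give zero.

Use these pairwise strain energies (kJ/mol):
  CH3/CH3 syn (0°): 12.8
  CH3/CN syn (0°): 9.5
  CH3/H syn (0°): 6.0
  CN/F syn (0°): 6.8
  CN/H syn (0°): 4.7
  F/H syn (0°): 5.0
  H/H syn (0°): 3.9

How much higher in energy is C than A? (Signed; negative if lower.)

C (eclipsed): CN(0°)/H(0°) eclipsed 4.7; CH3(120°)/CH3(120°) eclipsed 12.8; H(240°)/CH3(240°) eclipsed 6.0 → 23.5 kJ/mol.
A (eclipsed): CN(0°)/CH3(0°) eclipsed 9.5; CH3(120°)/CH3(120°) eclipsed 12.8; H(240°)/H(240°) eclipsed 3.9 → 26.2 kJ/mol.
E(C) − E(A) = 23.5 − 26.2 = -2.7 kJ/mol.

-2.7 kJ/mol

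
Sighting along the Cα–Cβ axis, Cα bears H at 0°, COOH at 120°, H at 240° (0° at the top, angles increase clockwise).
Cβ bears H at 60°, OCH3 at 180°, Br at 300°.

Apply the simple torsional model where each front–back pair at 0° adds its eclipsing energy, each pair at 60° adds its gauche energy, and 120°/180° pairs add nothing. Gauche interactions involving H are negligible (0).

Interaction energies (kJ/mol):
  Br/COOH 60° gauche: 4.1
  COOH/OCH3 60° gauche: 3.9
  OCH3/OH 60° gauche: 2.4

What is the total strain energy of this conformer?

This conformer (staggered): COOH(120°)/OCH3(180°) gauche 3.9 → 3.9 kJ/mol.

3.9 kJ/mol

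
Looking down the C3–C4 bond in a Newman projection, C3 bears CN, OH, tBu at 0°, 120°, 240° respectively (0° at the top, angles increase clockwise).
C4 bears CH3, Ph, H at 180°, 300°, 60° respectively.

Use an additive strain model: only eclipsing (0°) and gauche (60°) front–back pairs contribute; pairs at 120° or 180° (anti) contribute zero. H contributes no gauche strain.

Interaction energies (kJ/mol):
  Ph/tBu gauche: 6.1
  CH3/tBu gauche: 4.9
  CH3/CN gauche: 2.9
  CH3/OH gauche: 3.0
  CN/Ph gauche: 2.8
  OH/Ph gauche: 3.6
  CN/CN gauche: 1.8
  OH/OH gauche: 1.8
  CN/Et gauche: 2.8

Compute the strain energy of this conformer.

16.8 kJ/mol

This conformer is staggered. CN at 0° is gauche with Ph at 300° (2.8); OH at 120° is gauche with CH3 at 180° (3.0); tBu at 240° is gauche with CH3 at 180° (4.9); tBu at 240° is gauche with Ph at 300° (6.1). Total 16.8 kJ/mol.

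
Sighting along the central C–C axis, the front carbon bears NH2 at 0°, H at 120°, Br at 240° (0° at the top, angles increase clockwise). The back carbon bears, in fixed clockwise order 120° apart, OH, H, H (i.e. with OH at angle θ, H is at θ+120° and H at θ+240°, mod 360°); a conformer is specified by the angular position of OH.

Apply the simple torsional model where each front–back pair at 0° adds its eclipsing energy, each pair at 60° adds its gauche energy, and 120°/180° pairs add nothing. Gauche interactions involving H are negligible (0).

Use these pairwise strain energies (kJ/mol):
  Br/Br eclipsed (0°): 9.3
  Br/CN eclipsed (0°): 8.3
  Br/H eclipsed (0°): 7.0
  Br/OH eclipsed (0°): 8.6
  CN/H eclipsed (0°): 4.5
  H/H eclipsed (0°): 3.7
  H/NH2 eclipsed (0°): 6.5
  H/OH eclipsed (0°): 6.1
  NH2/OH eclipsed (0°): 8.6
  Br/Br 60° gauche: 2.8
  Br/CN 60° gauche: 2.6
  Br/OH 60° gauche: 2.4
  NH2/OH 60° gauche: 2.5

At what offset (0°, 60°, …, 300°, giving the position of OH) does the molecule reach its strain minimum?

OH at 0° is eclipsed. NH2 at 0° is eclipsed with OH at 0° (8.6); H at 120° is eclipsed with H at 120° (3.7); Br at 240° is eclipsed with H at 240° (7.0). Total 19.3 kJ/mol.
OH at 60° is staggered. NH2 at 0° is gauche with OH at 60° (2.5). Total 2.5 kJ/mol.
OH at 120° is eclipsed. NH2 at 0° is eclipsed with H at 0° (6.5); H at 120° is eclipsed with OH at 120° (6.1); Br at 240° is eclipsed with H at 240° (7.0). Total 19.6 kJ/mol.
OH at 180° is staggered. Br at 240° is gauche with OH at 180° (2.4). Total 2.4 kJ/mol.
OH at 240° is eclipsed. NH2 at 0° is eclipsed with H at 0° (6.5); H at 120° is eclipsed with H at 120° (3.7); Br at 240° is eclipsed with OH at 240° (8.6). Total 18.8 kJ/mol.
OH at 300° is staggered. NH2 at 0° is gauche with OH at 300° (2.5); Br at 240° is gauche with OH at 300° (2.4). Total 4.9 kJ/mol.
The minimum (2.4 kJ/mol) occurs with OH at 180°.

180°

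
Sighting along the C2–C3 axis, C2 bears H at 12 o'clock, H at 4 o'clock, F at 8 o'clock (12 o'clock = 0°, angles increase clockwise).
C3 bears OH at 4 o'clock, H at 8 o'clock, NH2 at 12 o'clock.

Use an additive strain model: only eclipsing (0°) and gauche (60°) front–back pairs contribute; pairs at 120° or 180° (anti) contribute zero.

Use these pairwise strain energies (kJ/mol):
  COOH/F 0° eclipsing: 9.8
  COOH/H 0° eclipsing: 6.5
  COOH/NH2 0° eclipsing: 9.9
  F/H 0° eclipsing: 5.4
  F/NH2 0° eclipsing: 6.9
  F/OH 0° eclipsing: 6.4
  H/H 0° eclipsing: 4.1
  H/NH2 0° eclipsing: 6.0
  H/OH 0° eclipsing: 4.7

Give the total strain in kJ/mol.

16.1 kJ/mol

This conformer is eclipsed. H at 0° is eclipsed with NH2 at 0° (6.0); H at 120° is eclipsed with OH at 120° (4.7); F at 240° is eclipsed with H at 240° (5.4). Total 16.1 kJ/mol.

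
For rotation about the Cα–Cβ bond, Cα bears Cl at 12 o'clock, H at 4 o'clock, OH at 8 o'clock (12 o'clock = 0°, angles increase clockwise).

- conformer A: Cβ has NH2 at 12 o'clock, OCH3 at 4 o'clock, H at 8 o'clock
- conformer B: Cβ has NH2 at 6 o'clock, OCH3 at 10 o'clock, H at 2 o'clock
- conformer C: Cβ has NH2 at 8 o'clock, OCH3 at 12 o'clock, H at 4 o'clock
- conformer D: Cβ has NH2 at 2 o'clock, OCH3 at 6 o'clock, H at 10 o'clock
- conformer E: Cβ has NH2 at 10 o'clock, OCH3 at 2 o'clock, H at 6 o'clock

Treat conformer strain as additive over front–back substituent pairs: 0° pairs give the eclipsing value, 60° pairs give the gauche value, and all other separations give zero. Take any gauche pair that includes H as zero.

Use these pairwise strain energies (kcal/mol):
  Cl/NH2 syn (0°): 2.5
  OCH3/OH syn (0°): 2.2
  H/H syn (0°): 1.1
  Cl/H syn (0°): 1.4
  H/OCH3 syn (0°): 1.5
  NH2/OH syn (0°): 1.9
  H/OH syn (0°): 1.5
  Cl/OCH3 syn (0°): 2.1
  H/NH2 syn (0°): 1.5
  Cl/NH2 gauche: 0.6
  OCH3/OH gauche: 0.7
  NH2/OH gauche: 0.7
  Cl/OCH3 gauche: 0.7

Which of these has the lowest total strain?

A is eclipsed. Cl at 0° is eclipsed with NH2 at 0° (2.5); H at 120° is eclipsed with OCH3 at 120° (1.5); OH at 240° is eclipsed with H at 240° (1.5). Total 5.5 kcal/mol.
B is staggered. Cl at 0° is gauche with OCH3 at 300° (0.7); OH at 240° is gauche with NH2 at 180° (0.7); OH at 240° is gauche with OCH3 at 300° (0.7). Total 2.1 kcal/mol.
C is eclipsed. Cl at 0° is eclipsed with OCH3 at 0° (2.1); H at 120° is eclipsed with H at 120° (1.1); OH at 240° is eclipsed with NH2 at 240° (1.9). Total 5.1 kcal/mol.
D is staggered. Cl at 0° is gauche with NH2 at 60° (0.6); OH at 240° is gauche with OCH3 at 180° (0.7). Total 1.3 kcal/mol.
E is staggered. Cl at 0° is gauche with NH2 at 300° (0.6); Cl at 0° is gauche with OCH3 at 60° (0.7); OH at 240° is gauche with NH2 at 300° (0.7). Total 2.0 kcal/mol.
D has the lowest total (1.3 kcal/mol).

D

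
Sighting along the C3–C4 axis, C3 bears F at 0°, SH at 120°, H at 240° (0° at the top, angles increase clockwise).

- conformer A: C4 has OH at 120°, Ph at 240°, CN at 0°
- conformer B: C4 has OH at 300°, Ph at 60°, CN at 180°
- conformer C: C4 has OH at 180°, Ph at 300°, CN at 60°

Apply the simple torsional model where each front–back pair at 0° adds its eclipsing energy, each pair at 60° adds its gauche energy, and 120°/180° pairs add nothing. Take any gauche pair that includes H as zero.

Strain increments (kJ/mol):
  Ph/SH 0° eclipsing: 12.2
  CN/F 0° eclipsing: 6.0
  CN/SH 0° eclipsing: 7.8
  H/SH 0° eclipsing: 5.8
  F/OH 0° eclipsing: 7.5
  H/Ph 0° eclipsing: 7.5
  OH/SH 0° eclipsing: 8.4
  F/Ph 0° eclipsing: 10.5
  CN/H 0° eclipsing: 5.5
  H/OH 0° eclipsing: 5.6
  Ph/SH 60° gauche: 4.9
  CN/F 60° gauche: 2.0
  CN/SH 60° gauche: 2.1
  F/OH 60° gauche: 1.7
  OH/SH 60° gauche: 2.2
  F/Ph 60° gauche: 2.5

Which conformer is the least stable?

A (eclipsed): F–CN eclipsed, SH–OH eclipsed, H–Ph eclipsed; 6.0 + 8.4 + 7.5 = 21.9 kJ/mol.
B (staggered): F–OH gauche, F–Ph gauche, SH–Ph gauche, SH–CN gauche; 1.7 + 2.5 + 4.9 + 2.1 = 11.2 kJ/mol.
C (staggered): F–Ph gauche, F–CN gauche, SH–OH gauche, SH–CN gauche; 2.5 + 2.0 + 2.2 + 2.1 = 8.8 kJ/mol.
A has the highest total (21.9 kJ/mol).

A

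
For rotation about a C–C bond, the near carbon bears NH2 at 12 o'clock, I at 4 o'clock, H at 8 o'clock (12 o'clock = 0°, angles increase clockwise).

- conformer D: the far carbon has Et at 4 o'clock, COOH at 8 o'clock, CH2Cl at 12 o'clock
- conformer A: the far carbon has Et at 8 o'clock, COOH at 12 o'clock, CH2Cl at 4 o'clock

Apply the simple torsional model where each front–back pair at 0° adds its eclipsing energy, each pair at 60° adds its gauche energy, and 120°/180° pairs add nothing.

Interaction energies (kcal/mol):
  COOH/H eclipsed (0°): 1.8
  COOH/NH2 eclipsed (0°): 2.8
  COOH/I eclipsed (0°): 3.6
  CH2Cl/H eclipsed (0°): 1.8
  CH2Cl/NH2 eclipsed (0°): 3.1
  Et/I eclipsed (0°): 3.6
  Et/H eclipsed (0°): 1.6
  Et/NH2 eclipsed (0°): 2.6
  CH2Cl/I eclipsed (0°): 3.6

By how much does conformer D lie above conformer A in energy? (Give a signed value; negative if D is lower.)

+0.5 kcal/mol

D is eclipsed. NH2 at 0° is eclipsed with CH2Cl at 0° (3.1); I at 120° is eclipsed with Et at 120° (3.6); H at 240° is eclipsed with COOH at 240° (1.8). Total 8.5 kcal/mol.
A is eclipsed. NH2 at 0° is eclipsed with COOH at 0° (2.8); I at 120° is eclipsed with CH2Cl at 120° (3.6); H at 240° is eclipsed with Et at 240° (1.6). Total 8.0 kcal/mol.
E(D) − E(A) = 8.5 − 8.0 = +0.5 kcal/mol.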